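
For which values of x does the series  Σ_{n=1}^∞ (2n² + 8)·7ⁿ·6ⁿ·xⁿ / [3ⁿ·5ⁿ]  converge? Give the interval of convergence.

(-5/14, 5/14)

Ratio test: |a_{n+1}/a_n| = [(2(n+1)² + 8)/(2n² + 8)] · 7·6/(3·5) → 14/5 as n → ∞.
Hence the series converges for |x| < 1/(14/5) = 5/14, so the radius of convergence is 5/14.
Endpoint x = 5/14: the n-th term does not approach 0; divergence by the term test.
When x = -5/14, the n-th term does not approach 0; divergence by the term test.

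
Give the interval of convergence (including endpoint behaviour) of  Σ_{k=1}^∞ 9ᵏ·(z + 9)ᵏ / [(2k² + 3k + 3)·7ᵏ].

Ratio test: |a_{k+1}/a_k| = [(2k² + 3k + 3)/(2(k+1)² + 3(k+1) + 3)] · 9/7 → 9/7 as k → ∞.
The series converges when 9/7 · |z + 9| < 1, giving R = 7/9.
At z = -74/9: the terms are on the order of 1/k², so the series converges absolutely by comparison with the p-series (p = 2 > 1).
Endpoint z = -88/9: the terms are on the order of 1/k², so the series converges absolutely by comparison with the p-series (p = 2 > 1).

[-88/9, -74/9]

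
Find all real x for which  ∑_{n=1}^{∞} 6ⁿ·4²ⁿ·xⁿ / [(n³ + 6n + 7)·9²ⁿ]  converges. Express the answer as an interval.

[-27/32, 27/32]

By the ratio test, |a_{n+1}/a_n| = [(n³ + 6n + 7)/((n+1)³ + 6(n+1) + 7)] · 6·16/81 → 32/27.
Thus R = 1/(32/27) = 27/32.
Endpoint x = 27/32: the terms are on the order of 1/n³, so the series converges absolutely by comparison with the p-series (p = 3 > 1).
Endpoint x = -27/32: absolute convergence follows by limit comparison with Σ 1/n³.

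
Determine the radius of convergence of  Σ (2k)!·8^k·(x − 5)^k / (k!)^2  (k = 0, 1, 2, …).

R = 1/32

Ratio test: |a_{k+1}/a_k| = (2k+1)·(2k+2)/(k+1)² · 8 → 32 as k → ∞.
Hence the series converges for |x − 5| < 1/(32) = 1/32, so the radius of convergence is 1/32.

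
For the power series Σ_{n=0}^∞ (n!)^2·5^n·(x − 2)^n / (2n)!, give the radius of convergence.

R = 4/5

Ratio test: |a_{n+1}/a_n| = (n+1)²/[(2n+1)·(2n+2)] · 5 → 5/4 as n → ∞.
Convergence for |x − 2| · 5/4 < 1, i.e. |x − 2| < 4/5. So R = 4/5.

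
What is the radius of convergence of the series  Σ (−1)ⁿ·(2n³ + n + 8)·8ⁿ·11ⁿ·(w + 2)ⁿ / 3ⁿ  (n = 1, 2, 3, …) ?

Apply the ratio test: |a_{n+1}| / |a_n| = [(2(n+1)³ + (n+1) + 8)/(2n³ + n + 8)] · 8·11/3, which tends to 88/3 as n → ∞.
Thus R = 1/(88/3) = 3/88.

R = 3/88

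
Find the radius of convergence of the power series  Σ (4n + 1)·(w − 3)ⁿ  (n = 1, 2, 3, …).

R = 1

By the ratio test, |a_{n+1}/a_n| = (4(n+1) + 1)/(4n + 1) → 1.
Hence R = 1.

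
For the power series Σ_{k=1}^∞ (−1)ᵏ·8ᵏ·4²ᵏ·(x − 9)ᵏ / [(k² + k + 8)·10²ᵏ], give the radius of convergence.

R = 25/32

Apply the ratio test: |a_{k+1}| / |a_k| = [(k² + k + 8)/((k+1)² + (k+1) + 8)] · 8·16/100, which tends to 32/25 as k → ∞.
Convergence for |x − 9| · 32/25 < 1, i.e. |x − 9| < 25/32. So R = 25/32.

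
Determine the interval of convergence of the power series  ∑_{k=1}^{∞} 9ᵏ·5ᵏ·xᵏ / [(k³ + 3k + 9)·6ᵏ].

[-2/15, 2/15]

The ratio of consecutive coefficients is [(k³ + 3k + 9)/((k+1)³ + 3(k+1) + 9)] · 9·5/6 → 15/2.
The series converges when 15/2 · |x| < 1, giving R = 2/15.
When x = 2/15, absolute convergence follows by limit comparison with Σ 1/k³.
When x = -2/15, absolute convergence follows by limit comparison with Σ 1/k³.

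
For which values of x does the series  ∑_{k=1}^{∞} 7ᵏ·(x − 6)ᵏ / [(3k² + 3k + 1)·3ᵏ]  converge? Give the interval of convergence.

By the ratio test, |a_{k+1}/a_k| = [(3k² + 3k + 1)/(3(k+1)² + 3(k+1) + 1)] · 7/3 → 7/3.
The series converges when 7/3 · |x − 6| < 1, giving R = 3/7.
At x = 45/7: absolute convergence follows by limit comparison with Σ 1/k².
When x = 39/7, absolute convergence follows by limit comparison with Σ 1/k².

[39/7, 45/7]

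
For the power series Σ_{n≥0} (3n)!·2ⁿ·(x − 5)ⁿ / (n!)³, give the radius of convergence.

R = 1/54

Ratio test: |a_{n+1}/a_n| = (3n+1)·(3n+2)·(3n+3)/(n+1)³ · 2 → 54 as n → ∞.
The series converges when 54 · |x − 5| < 1, giving R = 1/54.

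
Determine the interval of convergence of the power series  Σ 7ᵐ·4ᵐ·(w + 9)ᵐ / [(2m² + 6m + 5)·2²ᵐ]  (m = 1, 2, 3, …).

Apply the ratio test: |a_{m+1}| / |a_m| = [(2m² + 6m + 5)/(2(m+1)² + 6(m+1) + 5)] · 7·4/4, which tends to 7 as m → ∞.
Thus R = 1/(7) = 1/7.
When w = -62/7, absolute convergence follows by limit comparison with Σ 1/m².
Check w = -64/7: the terms are on the order of 1/m², so the series converges absolutely by comparison with the p-series (p = 2 > 1).

[-64/7, -62/7]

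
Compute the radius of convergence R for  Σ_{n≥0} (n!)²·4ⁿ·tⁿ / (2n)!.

Apply the ratio test: |a_{n+1}| / |a_n| = (n+1)²/[(2n+1)·(2n+2)] · 4, which tends to 1 as n → ∞.
Convergence for |t| < 1, so R = 1.

R = 1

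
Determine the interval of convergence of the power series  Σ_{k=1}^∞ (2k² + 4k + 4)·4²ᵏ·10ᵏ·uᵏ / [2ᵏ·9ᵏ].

(-9/80, 9/80)

The ratio of consecutive coefficients is [(2(k+1)² + 4(k+1) + 4)/(2k² + 4k + 4)] · 16·10/(2·9) → 80/9.
The series converges when 80/9 · |u| < 1, giving R = 9/80.
At u = 9/80: the terms do not tend to 0, so the series diverges.
When u = -9/80, the k-th term does not approach 0; divergence by the term test.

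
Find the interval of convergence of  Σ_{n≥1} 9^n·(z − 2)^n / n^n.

Applying the root test, |a_n|^(1/n) = 9/n → 0.
The limit is 0 for every z, so R = ∞.

(−∞, ∞)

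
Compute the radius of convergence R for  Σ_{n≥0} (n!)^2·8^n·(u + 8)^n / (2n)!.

By the ratio test, |a_{n+1}/a_n| = (n+1)²/[(2n+1)·(2n+2)] · 8 → 2.
The series converges when 2 · |u + 8| < 1, giving R = 1/2.

R = 1/2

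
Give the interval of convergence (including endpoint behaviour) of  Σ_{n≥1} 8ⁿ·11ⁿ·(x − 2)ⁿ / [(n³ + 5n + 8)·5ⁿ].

The ratio of consecutive coefficients is [(n³ + 5n + 8)/((n+1)³ + 5(n+1) + 8)] · 8·11/5 → 88/5.
The series converges when 88/5 · |x − 2| < 1, giving R = 5/88.
Check x = 181/88: the series is dominated by a constant times Σ 1/n³, which converges (p = 3 > 1).
Check x = 171/88: the terms are on the order of 1/n³, so the series converges absolutely by comparison with the p-series (p = 3 > 1).

[171/88, 181/88]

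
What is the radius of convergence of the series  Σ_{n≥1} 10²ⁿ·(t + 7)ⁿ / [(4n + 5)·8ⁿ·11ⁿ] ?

R = 22/25

Ratio test: |a_{n+1}/a_n| = [(4n + 5)/(4(n+1) + 5)] · 100/(8·11) → 25/22 as n → ∞.
Convergence for |t + 7| · 25/22 < 1, i.e. |t + 7| < 22/25. So R = 22/25.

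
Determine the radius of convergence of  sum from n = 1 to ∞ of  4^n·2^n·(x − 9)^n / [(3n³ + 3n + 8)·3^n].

The ratio of consecutive coefficients is [(3n³ + 3n + 8)/(3(n+1)³ + 3(n+1) + 8)] · 4·2/3 → 8/3.
Convergence for |x − 9| · 8/3 < 1, i.e. |x − 9| < 3/8. So R = 3/8.

R = 3/8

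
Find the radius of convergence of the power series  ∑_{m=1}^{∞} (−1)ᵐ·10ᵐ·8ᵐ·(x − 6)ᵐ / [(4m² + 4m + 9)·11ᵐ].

R = 11/80

Ratio test: |a_{m+1}/a_m| = [(4m² + 4m + 9)/(4(m+1)² + 4(m+1) + 9)] · 10·8/11 → 80/11 as m → ∞.
Thus R = 1/(80/11) = 11/80.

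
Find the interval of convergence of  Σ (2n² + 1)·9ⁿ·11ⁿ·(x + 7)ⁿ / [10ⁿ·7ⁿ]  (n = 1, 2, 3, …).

(-763/99, -623/99)

Ratio test: |a_{n+1}/a_n| = [(2(n+1)² + 1)/(2n² + 1)] · 9·11/(10·7) → 99/70 as n → ∞.
The series converges when 99/70 · |x + 7| < 1, giving R = 70/99.
Endpoint x = -623/99: the n-th term does not approach 0; divergence by the term test.
When x = -763/99, the n-th term does not approach 0; divergence by the term test.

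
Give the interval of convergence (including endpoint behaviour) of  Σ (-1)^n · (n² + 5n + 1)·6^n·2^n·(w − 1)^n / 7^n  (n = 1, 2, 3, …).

(5/12, 19/12)

Apply the ratio test: |a_{n+1}| / |a_n| = [((n+1)² + 5(n+1) + 1)/(n² + 5n + 1)] · 6·2/7, which tends to 12/7 as n → ∞.
Convergence for |w − 1| · 12/7 < 1, i.e. |w − 1| < 7/12. So R = 7/12.
Endpoint w = 19/12: the n-th term does not approach 0; divergence by the term test.
When w = 5/12, the terms do not tend to 0, so the series diverges.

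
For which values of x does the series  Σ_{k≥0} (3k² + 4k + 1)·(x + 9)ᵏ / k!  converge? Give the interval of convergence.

(−∞, ∞)

Ratio test: |a_{k+1}/a_k| = (3(k+1)² + 4(k+1) + 1)/(3k² + 4k + 1) · 1/(k+1) → 0 as k → ∞.
The limit is 0, so the series converges for all x; R = ∞.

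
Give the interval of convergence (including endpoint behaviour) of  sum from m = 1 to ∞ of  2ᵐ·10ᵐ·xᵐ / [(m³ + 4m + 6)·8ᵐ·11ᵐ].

[-22/5, 22/5]

The ratio of consecutive coefficients is [(m³ + 4m + 6)/((m+1)³ + 4(m+1) + 6)] · 2·10/(8·11) → 5/22.
The series converges when 5/22 · |x| < 1, giving R = 22/5.
At x = 22/5: the series is dominated by a constant times Σ 1/m³, which converges (p = 3 > 1).
Check x = -22/5: the series is dominated by a constant times Σ 1/m³, which converges (p = 3 > 1).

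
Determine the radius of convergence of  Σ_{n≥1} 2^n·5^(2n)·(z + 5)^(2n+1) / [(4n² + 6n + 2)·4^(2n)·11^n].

The ratio of consecutive coefficients is [(4n² + 6n + 2)/(4(n+1)² + 6(n+1) + 2)] · 2·25/(16·11) → 25/88.
Since the exponent of (z + 5) increases by 2 each term, convergence requires |z + 5|² < 88/25, hence R = 2√22/5.

R = 2√22/5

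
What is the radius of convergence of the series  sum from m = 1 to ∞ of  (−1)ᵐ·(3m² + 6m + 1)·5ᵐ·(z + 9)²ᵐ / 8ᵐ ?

Apply the ratio test: |a_{m+1}| / |a_m| = [(3(m+1)² + 6(m+1) + 1)/(3m² + 6m + 1)] · 5/8, which tends to 5/8 as m → ∞.
Successive powers of (z + 9) differ by 2, so the series converges when |z + 9|² · 5/8 < 1, i.e. |z + 9| < √(8/5). So R = 2√10/5.

R = 2√10/5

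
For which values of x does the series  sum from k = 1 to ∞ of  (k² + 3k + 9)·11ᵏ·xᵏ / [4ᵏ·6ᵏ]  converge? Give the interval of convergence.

The ratio of consecutive coefficients is [((k+1)² + 3(k+1) + 9)/(k² + 3k + 9)] · 11/(4·6) → 11/24.
Hence the series converges for |x| < 1/(11/24) = 24/11, so the radius of convergence is 24/11.
Check x = 24/11: the k-th term does not approach 0; divergence by the term test.
Endpoint x = -24/11: the terms have absolute value of order k², which does not tend to 0, so the series diverges by the divergence test.

(-24/11, 24/11)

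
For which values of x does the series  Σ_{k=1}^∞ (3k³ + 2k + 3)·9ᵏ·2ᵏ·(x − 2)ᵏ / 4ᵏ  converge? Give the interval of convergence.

The ratio of consecutive coefficients is [(3(k+1)³ + 2(k+1) + 3)/(3k³ + 2k + 3)] · 9·2/4 → 9/2.
The series converges when 9/2 · |x − 2| < 1, giving R = 2/9.
At x = 20/9: the k-th term does not approach 0; divergence by the term test.
At x = 16/9: the k-th term does not approach 0; divergence by the term test.

(16/9, 20/9)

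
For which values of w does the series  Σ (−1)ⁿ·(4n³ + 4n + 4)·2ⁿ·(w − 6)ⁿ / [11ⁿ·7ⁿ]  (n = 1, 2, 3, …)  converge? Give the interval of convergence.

Apply the ratio test: |a_{n+1}| / |a_n| = [(4(n+1)³ + 4(n+1) + 4)/(4n³ + 4n + 4)] · 2/(11·7), which tends to 2/77 as n → ∞.
Hence the series converges for |w − 6| < 1/(2/77) = 77/2, so the radius of convergence is 77/2.
Endpoint w = 89/2: the terms do not tend to 0, so the series diverges.
When w = -65/2, the terms have absolute value of order n³, which does not tend to 0, so the series diverges by the divergence test.

(-65/2, 89/2)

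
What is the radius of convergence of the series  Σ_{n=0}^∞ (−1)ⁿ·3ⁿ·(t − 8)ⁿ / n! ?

Apply the ratio test: |a_{n+1}| / |a_n| = 3 · 1/(n+1), which tends to 0 as n → ∞.
Since the limit is 0 < 1 for every t, the series converges on all of ℝ and R = ∞.

R = ∞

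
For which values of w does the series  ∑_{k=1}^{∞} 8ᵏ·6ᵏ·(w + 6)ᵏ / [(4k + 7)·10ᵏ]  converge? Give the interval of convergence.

[-149/24, -139/24)

By the ratio test, |a_{k+1}/a_k| = [(4k + 7)/(4(k+1) + 7)] · 8·6/10 → 24/5.
Thus R = 1/(24/5) = 5/24.
Check w = -139/24: comparison with the harmonic series Σ 1/k shows the series diverges.
At w = -149/24: convergence follows from the alternating series test (terms decrease monotonically to 0).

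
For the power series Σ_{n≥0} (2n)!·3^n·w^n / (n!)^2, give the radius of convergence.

Ratio test: |a_{n+1}/a_n| = (2n+1)·(2n+2)/(n+1)² · 3 → 12 as n → ∞.
The series converges when 12 · |w| < 1, giving R = 1/12.

R = 1/12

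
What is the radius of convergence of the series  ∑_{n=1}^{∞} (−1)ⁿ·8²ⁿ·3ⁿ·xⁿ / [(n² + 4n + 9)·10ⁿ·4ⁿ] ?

Apply the ratio test: |a_{n+1}| / |a_n| = [(n² + 4n + 9)/((n+1)² + 4(n+1) + 9)] · 64·3/(10·4), which tends to 24/5 as n → ∞.
Thus R = 1/(24/5) = 5/24.

R = 5/24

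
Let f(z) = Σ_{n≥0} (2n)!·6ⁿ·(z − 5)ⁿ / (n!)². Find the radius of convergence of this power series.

R = 1/24

By the ratio test, |a_{n+1}/a_n| = (2n+1)·(2n+2)/(n+1)² · 6 → 24.
Hence the series converges for |z − 5| < 1/(24) = 1/24, so the radius of convergence is 1/24.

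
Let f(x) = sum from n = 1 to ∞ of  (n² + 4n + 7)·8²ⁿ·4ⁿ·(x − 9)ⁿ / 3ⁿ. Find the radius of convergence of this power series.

Apply the ratio test: |a_{n+1}| / |a_n| = [((n+1)² + 4(n+1) + 7)/(n² + 4n + 7)] · 64·4/3, which tends to 256/3 as n → ∞.
Convergence for |x − 9| · 256/3 < 1, i.e. |x − 9| < 3/256. So R = 3/256.

R = 3/256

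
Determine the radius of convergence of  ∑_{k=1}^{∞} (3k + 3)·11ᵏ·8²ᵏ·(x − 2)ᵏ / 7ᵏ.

Ratio test: |a_{k+1}/a_k| = [(3(k+1) + 3)/(3k + 3)] · 11·64/7 → 704/7 as k → ∞.
The series converges when 704/7 · |x − 2| < 1, giving R = 7/704.

R = 7/704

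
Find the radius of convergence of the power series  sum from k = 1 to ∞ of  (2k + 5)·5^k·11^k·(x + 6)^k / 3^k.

R = 3/55

Ratio test: |a_{k+1}/a_k| = [(2(k+1) + 5)/(2k + 5)] · 5·11/3 → 55/3 as k → ∞.
The series converges when 55/3 · |x + 6| < 1, giving R = 3/55.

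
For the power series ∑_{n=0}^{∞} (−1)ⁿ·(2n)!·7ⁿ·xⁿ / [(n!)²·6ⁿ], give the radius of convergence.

R = 3/14

Ratio test: |a_{n+1}/a_n| = (2n+1)·(2n+2)/(n+1)² · 7/6 → 14/3 as n → ∞.
Hence the series converges for |x| < 1/(14/3) = 3/14, so the radius of convergence is 3/14.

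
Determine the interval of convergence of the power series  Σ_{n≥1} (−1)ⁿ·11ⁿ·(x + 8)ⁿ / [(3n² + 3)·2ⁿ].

Ratio test: |a_{n+1}/a_n| = [(3n² + 3)/(3(n+1)² + 3)] · 11/2 → 11/2 as n → ∞.
Thus R = 1/(11/2) = 2/11.
When x = -86/11, absolute convergence follows by limit comparison with Σ 1/n².
Endpoint x = -90/11: the terms are on the order of 1/n², so the series converges absolutely by comparison with the p-series (p = 2 > 1).

[-90/11, -86/11]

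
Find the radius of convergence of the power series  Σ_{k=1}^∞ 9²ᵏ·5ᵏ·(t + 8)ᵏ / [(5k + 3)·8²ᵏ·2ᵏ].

R = 128/405

Apply the ratio test: |a_{k+1}| / |a_k| = [(5k + 3)/(5(k+1) + 3)] · 81·5/(64·2), which tends to 405/128 as k → ∞.
The series converges when 405/128 · |t + 8| < 1, giving R = 128/405.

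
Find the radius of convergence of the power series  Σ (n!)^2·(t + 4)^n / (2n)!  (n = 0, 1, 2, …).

The ratio of consecutive coefficients is (n+1)²/[(2n+1)·(2n+2)] → 1/4.
Hence the series converges for |t + 4| < 1/(1/4) = 4, so the radius of convergence is 4.

R = 4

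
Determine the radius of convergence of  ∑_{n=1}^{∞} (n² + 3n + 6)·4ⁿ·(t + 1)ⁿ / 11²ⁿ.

R = 121/4

Apply the ratio test: |a_{n+1}| / |a_n| = [((n+1)² + 3(n+1) + 6)/(n² + 3n + 6)] · 4/121, which tends to 4/121 as n → ∞.
Convergence for |t + 1| · 4/121 < 1, i.e. |t + 1| < 121/4. So R = 121/4.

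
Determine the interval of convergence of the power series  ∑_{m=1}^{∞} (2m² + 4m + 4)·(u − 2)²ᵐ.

(1, 3)

The ratio of consecutive coefficients is (2(m+1)² + 4(m+1) + 4)/(2m² + 4m + 4) → 1.
Writing y = (u − 2)², the series in y has radius 1, so |u − 2| < √(1) = 1 and R = 1.
When u = 3, the m-th term does not approach 0; divergence by the term test.
Check u = 1: the terms have absolute value of order m², which does not tend to 0, so the series diverges by the divergence test.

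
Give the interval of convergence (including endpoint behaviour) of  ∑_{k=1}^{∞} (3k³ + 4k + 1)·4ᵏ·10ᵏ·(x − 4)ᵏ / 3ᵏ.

The ratio of consecutive coefficients is [(3(k+1)³ + 4(k+1) + 1)/(3k³ + 4k + 1)] · 4·10/3 → 40/3.
Thus R = 1/(40/3) = 3/40.
Endpoint x = 163/40: the terms do not tend to 0, so the series diverges.
Check x = 157/40: the k-th term does not approach 0; divergence by the term test.

(157/40, 163/40)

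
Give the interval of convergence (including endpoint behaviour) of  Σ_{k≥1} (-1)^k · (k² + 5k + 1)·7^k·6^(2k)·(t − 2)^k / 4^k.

(125/63, 127/63)

Apply the ratio test: |a_{k+1}| / |a_k| = [((k+1)² + 5(k+1) + 1)/(k² + 5k + 1)] · 7·36/4, which tends to 63 as k → ∞.
The series converges when 63 · |t − 2| < 1, giving R = 1/63.
Check t = 127/63: the terms have absolute value of order k², which does not tend to 0, so the series diverges by the divergence test.
Endpoint t = 125/63: the terms have absolute value of order k², which does not tend to 0, so the series diverges by the divergence test.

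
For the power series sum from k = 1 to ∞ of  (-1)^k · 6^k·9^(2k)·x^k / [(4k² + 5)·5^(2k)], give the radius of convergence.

R = 25/486

Ratio test: |a_{k+1}/a_k| = [(4k² + 5)/(4(k+1)² + 5)] · 6·81/25 → 486/25 as k → ∞.
Hence the series converges for |x| < 1/(486/25) = 25/486, so the radius of convergence is 25/486.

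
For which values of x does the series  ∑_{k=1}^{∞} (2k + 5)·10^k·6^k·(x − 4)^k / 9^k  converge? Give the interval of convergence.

The ratio of consecutive coefficients is [(2(k+1) + 5)/(2k + 5)] · 10·6/9 → 20/3.
Convergence for |x − 4| · 20/3 < 1, i.e. |x − 4| < 3/20. So R = 3/20.
At x = 83/20: the terms do not tend to 0, so the series diverges.
When x = 77/20, the k-th term does not approach 0; divergence by the term test.

(77/20, 83/20)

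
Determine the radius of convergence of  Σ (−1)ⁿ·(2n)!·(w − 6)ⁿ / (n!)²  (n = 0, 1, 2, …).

Apply the ratio test: |a_{n+1}| / |a_n| = (2n+1)·(2n+2)/(n+1)², which tends to 4 as n → ∞.
The series converges when 4 · |w − 6| < 1, giving R = 1/4.

R = 1/4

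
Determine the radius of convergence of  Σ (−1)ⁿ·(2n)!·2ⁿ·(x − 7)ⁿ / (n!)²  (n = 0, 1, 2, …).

The ratio of consecutive coefficients is (2n+1)·(2n+2)/(n+1)² · 2 → 8.
The series converges when 8 · |x − 7| < 1, giving R = 1/8.

R = 1/8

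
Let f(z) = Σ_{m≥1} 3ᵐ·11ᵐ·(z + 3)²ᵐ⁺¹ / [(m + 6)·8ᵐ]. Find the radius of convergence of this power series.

By the ratio test, |a_{m+1}/a_m| = [(m + 6)/((m+1) + 6)] · 3·11/8 → 33/8.
Writing y = (z + 3)², the series in y has radius 8/33, so |z + 3| < √(8/33) and R = 2√66/33.

R = 2√66/33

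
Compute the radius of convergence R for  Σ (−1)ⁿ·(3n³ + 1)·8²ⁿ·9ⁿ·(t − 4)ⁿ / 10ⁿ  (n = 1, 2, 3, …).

R = 5/288

By the ratio test, |a_{n+1}/a_n| = [(3(n+1)³ + 1)/(3n³ + 1)] · 64·9/10 → 288/5.
Thus R = 1/(288/5) = 5/288.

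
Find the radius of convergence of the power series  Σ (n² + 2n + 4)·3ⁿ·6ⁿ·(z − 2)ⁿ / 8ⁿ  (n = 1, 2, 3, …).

R = 4/9

By the ratio test, |a_{n+1}/a_n| = [((n+1)² + 2(n+1) + 4)/(n² + 2n + 4)] · 3·6/8 → 9/4.
Convergence for |z − 2| · 9/4 < 1, i.e. |z − 2| < 4/9. So R = 4/9.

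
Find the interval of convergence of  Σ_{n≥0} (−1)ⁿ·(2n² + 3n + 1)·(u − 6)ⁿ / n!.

(−∞, ∞)

By the ratio test, |a_{n+1}/a_n| = (2(n+1)² + 3(n+1) + 1)/(2n² + 3n + 1) · 1/(n+1) → 0.
The limit is 0, so the series converges for all u; R = ∞.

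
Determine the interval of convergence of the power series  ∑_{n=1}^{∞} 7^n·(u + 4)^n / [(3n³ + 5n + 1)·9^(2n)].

[-109/7, 53/7]

The ratio of consecutive coefficients is [(3n³ + 5n + 1)/(3(n+1)³ + 5(n+1) + 1)] · 7/81 → 7/81.
The series converges when 7/81 · |u + 4| < 1, giving R = 81/7.
Check u = 53/7: the terms are on the order of 1/n³, so the series converges absolutely by comparison with the p-series (p = 3 > 1).
When u = -109/7, absolute convergence follows by limit comparison with Σ 1/n³.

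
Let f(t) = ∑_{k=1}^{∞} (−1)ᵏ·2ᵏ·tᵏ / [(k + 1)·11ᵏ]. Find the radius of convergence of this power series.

Ratio test: |a_{k+1}/a_k| = [(k + 1)/((k+1) + 1)] · 2/11 → 2/11 as k → ∞.
Convergence for |t| · 2/11 < 1, i.e. |t| < 11/2. So R = 11/2.

R = 11/2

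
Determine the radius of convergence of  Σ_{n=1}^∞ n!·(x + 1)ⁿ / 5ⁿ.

R = 0

By the ratio test, |a_{n+1}/a_n| = (n+1) · 1/5 → ∞.
Since the ratio → ∞, the series diverges for every x ≠ -1, and R = 0.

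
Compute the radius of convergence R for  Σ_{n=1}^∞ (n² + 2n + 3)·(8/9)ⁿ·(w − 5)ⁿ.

R = 9/8

By the ratio test, |a_{n+1}/a_n| = [((n+1)² + 2(n+1) + 3)/(n² + 2n + 3)] · 8/9 → 8/9.
Convergence for |w − 5| · 8/9 < 1, i.e. |w − 5| < 9/8. So R = 9/8.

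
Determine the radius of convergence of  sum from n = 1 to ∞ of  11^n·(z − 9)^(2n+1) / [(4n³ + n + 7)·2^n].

The ratio of consecutive coefficients is [(4n³ + n + 7)/(4(n+1)³ + (n+1) + 7)] · 11/2 → 11/2.
Since the exponent of (z − 9) increases by 2 each term, convergence requires |z − 9|² < 2/11, hence R = √22/11.

R = √22/11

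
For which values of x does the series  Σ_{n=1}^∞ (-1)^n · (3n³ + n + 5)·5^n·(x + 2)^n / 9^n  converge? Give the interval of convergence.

(-19/5, -1/5)

By the ratio test, |a_{n+1}/a_n| = [(3(n+1)³ + (n+1) + 5)/(3n³ + n + 5)] · 5/9 → 5/9.
Thus R = 1/(5/9) = 9/5.
At x = -1/5: the n-th term does not approach 0; divergence by the term test.
When x = -19/5, the terms have absolute value of order n³, which does not tend to 0, so the series diverges by the divergence test.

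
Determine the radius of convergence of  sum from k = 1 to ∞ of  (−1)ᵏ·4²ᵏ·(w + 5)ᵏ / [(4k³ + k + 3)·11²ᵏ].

The ratio of consecutive coefficients is [(4k³ + k + 3)/(4(k+1)³ + (k+1) + 3)] · 16/121 → 16/121.
The series converges when 16/121 · |w + 5| < 1, giving R = 121/16.

R = 121/16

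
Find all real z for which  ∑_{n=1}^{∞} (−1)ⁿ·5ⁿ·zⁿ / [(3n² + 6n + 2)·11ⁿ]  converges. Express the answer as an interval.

By the ratio test, |a_{n+1}/a_n| = [(3n² + 6n + 2)/(3(n+1)² + 6(n+1) + 2)] · 5/11 → 5/11.
The series converges when 5/11 · |z| < 1, giving R = 11/5.
When z = 11/5, absolute convergence follows by limit comparison with Σ 1/n².
Check z = -11/5: the series is dominated by a constant times Σ 1/n², which converges (p = 2 > 1).

[-11/5, 11/5]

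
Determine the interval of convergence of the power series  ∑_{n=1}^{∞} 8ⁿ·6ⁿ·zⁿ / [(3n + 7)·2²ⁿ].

[-1/12, 1/12)

Ratio test: |a_{n+1}/a_n| = [(3n + 7)/(3(n+1) + 7)] · 8·6/4 → 12 as n → ∞.
Convergence for |z| · 12 < 1, i.e. |z| < 1/12. So R = 1/12.
Endpoint z = 1/12: the terms are asymptotic to a nonzero constant times 1/n, so the series diverges by limit comparison with Σ 1/n.
Check z = -1/12: convergence follows from the alternating series test (terms decrease monotonically to 0).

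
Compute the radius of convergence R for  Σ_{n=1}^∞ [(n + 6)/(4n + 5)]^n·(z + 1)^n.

Applying the root test, |a_n|^(1/n) = (n + 6)/(4n + 5) → 1/4.
Convergence for |z + 1| · 1/4 < 1, i.e. |z + 1| < 4. So R = 4.

R = 4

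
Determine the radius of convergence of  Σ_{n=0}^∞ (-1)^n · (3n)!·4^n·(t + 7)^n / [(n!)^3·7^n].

R = 7/108

Ratio test: |a_{n+1}/a_n| = (3n+1)·(3n+2)·(3n+3)/(n+1)³ · 4/7 → 108/7 as n → ∞.
Hence the series converges for |t + 7| < 1/(108/7) = 7/108, so the radius of convergence is 7/108.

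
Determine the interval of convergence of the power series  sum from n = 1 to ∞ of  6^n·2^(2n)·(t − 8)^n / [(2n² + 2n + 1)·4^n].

By the ratio test, |a_{n+1}/a_n| = [(2n² + 2n + 1)/(2(n+1)² + 2(n+1) + 1)] · 6·4/4 → 6.
Convergence for |t − 8| · 6 < 1, i.e. |t − 8| < 1/6. So R = 1/6.
Endpoint t = 49/6: the series is dominated by a constant times Σ 1/n², which converges (p = 2 > 1).
When t = 47/6, the terms are on the order of 1/n², so the series converges absolutely by comparison with the p-series (p = 2 > 1).

[47/6, 49/6]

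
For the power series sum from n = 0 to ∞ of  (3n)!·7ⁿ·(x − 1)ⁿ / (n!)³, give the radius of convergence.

R = 1/189

Apply the ratio test: |a_{n+1}| / |a_n| = (3n+1)·(3n+2)·(3n+3)/(n+1)³ · 7, which tends to 189 as n → ∞.
Convergence for |x − 1| · 189 < 1, i.e. |x − 1| < 1/189. So R = 1/189.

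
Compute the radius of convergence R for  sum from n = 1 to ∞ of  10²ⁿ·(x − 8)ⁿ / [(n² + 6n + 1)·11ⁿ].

Apply the ratio test: |a_{n+1}| / |a_n| = [(n² + 6n + 1)/((n+1)² + 6(n+1) + 1)] · 100/11, which tends to 100/11 as n → ∞.
Hence the series converges for |x − 8| < 1/(100/11) = 11/100, so the radius of convergence is 11/100.

R = 11/100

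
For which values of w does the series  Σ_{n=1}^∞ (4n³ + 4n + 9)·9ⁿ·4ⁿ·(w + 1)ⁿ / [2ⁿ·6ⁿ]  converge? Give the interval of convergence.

By the ratio test, |a_{n+1}/a_n| = [(4(n+1)³ + 4(n+1) + 9)/(4n³ + 4n + 9)] · 9·4/(2·6) → 3.
Convergence for |w + 1| · 3 < 1, i.e. |w + 1| < 1/3. So R = 1/3.
When w = -2/3, the n-th term does not approach 0; divergence by the term test.
When w = -4/3, the terms do not tend to 0, so the series diverges.

(-4/3, -2/3)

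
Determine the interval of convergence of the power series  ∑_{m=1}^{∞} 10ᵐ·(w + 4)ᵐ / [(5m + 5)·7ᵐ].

Ratio test: |a_{m+1}/a_m| = [(5m + 5)/(5(m+1) + 5)] · 10/7 → 10/7 as m → ∞.
Hence the series converges for |w + 4| < 1/(10/7) = 7/10, so the radius of convergence is 7/10.
Endpoint w = -33/10: the terms behave like c/m; limit comparison with the harmonic series gives divergence.
Endpoint w = -47/10: an alternating series whose terms decrease to 0 in absolute value, so it converges by the Leibniz criterion.

[-47/10, -33/10)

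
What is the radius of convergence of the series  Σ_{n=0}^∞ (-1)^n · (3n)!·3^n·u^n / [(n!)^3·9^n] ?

By the ratio test, |a_{n+1}/a_n| = (3n+1)·(3n+2)·(3n+3)/(n+1)³ · 3/9 → 9.
Hence the series converges for |u| < 1/(9) = 1/9, so the radius of convergence is 1/9.

R = 1/9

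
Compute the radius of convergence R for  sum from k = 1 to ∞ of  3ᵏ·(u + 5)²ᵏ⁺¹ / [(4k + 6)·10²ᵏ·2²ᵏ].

R = 20√3/3

By the ratio test, |a_{k+1}/a_k| = [(4k + 6)/(4(k+1) + 6)] · 3/(100·4) → 3/400.
Successive powers of (u + 5) differ by 2, so the series converges when |u + 5|² · 3/400 < 1, i.e. |u + 5| < √(400/3). So R = 20√3/3.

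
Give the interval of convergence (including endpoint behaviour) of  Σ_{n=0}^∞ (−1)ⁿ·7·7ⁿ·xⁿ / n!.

Apply the ratio test: |a_{n+1}| / |a_n| = 7/7 · 7 · 1/(n+1), which tends to 0 as n → ∞.
The limit is 0, so the series converges for all x; R = ∞.

(−∞, ∞)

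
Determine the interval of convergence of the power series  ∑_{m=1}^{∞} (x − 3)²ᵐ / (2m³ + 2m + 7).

[2, 4]

The ratio of consecutive coefficients is (2m³ + 2m + 7)/(2(m+1)³ + 2(m+1) + 7) → 1.
Since the exponent of (x − 3) increases by 2 each term, convergence requires |x − 3|² < 1, hence R = 1.
When x = 4, the series is dominated by a constant times Σ 1/m³, which converges (p = 3 > 1).
Check x = 2: the series is dominated by a constant times Σ 1/m³, which converges (p = 3 > 1).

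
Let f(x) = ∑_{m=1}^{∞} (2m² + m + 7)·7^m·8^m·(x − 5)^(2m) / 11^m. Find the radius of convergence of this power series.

Ratio test: |a_{m+1}/a_m| = [(2(m+1)² + (m+1) + 7)/(2m² + m + 7)] · 7·8/11 → 56/11 as m → ∞.
Successive powers of (x − 5) differ by 2, so the series converges when |x − 5|² · 56/11 < 1, i.e. |x − 5| < √(11/56). So R = √154/28.

R = √154/28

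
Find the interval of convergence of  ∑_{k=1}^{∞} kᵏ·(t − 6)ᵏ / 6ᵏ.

Root test: |a_k|^(1/k) = k/6 → ∞.
Since the k-th root of |a_k| is unbounded, the series converges only at t = 6; R = 0.

{6}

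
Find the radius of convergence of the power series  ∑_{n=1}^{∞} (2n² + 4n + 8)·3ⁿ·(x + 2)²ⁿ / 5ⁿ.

Apply the ratio test: |a_{n+1}| / |a_n| = [(2(n+1)² + 4(n+1) + 8)/(2n² + 4n + 8)] · 3/5, which tends to 3/5 as n → ∞.
Writing y = (x + 2)², the series in y has radius 5/3, so |x + 2| < √(5/3) and R = √15/3.

R = √15/3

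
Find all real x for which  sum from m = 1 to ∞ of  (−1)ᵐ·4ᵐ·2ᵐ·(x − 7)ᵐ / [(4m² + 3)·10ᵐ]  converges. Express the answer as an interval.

[23/4, 33/4]

By the ratio test, |a_{m+1}/a_m| = [(4m² + 3)/(4(m+1)² + 3)] · 4·2/10 → 4/5.
Convergence for |x − 7| · 4/5 < 1, i.e. |x − 7| < 5/4. So R = 5/4.
At x = 33/4: the series is dominated by a constant times Σ 1/m², which converges (p = 2 > 1).
At x = 23/4: the series is dominated by a constant times Σ 1/m², which converges (p = 2 > 1).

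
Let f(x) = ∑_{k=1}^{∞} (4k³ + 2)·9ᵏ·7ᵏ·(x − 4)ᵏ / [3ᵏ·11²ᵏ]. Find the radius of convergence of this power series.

R = 121/21

Ratio test: |a_{k+1}/a_k| = [(4(k+1)³ + 2)/(4k³ + 2)] · 9·7/(3·121) → 21/121 as k → ∞.
Convergence for |x − 4| · 21/121 < 1, i.e. |x − 4| < 121/21. So R = 121/21.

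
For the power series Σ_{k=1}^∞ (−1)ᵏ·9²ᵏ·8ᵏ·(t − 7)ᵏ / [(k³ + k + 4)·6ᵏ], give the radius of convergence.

R = 1/108

By the ratio test, |a_{k+1}/a_k| = [(k³ + k + 4)/((k+1)³ + (k+1) + 4)] · 81·8/6 → 108.
Convergence for |t − 7| · 108 < 1, i.e. |t − 7| < 1/108. So R = 1/108.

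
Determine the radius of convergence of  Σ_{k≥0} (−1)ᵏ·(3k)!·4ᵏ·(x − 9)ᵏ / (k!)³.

Apply the ratio test: |a_{k+1}| / |a_k| = (3k+1)·(3k+2)·(3k+3)/(k+1)³ · 4, which tends to 108 as k → ∞.
Convergence for |x − 9| · 108 < 1, i.e. |x − 9| < 1/108. So R = 1/108.

R = 1/108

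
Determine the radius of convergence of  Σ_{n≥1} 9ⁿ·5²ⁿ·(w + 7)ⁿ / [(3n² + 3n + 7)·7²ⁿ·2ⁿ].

R = 98/225

Ratio test: |a_{n+1}/a_n| = [(3n² + 3n + 7)/(3(n+1)² + 3(n+1) + 7)] · 9·25/(49·2) → 225/98 as n → ∞.
Hence the series converges for |w + 7| < 1/(225/98) = 98/225, so the radius of convergence is 98/225.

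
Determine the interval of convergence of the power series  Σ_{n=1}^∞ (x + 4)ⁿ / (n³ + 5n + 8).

[-5, -3]

The ratio of consecutive coefficients is (n³ + 5n + 8)/((n+1)³ + 5(n+1) + 8) → 1.
Hence R = 1.
When x = -3, the series is dominated by a constant times Σ 1/n³, which converges (p = 3 > 1).
When x = -5, absolute convergence follows by limit comparison with Σ 1/n³.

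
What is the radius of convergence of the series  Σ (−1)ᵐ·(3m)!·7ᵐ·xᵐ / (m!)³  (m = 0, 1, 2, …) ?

The ratio of consecutive coefficients is (3m+1)·(3m+2)·(3m+3)/(m+1)³ · 7 → 189.
Convergence for |x| · 189 < 1, i.e. |x| < 1/189. So R = 1/189.

R = 1/189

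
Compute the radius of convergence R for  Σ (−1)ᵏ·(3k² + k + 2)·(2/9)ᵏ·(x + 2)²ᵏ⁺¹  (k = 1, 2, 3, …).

Ratio test: |a_{k+1}/a_k| = [(3(k+1)² + (k+1) + 2)/(3k² + k + 2)] · 2/9 → 2/9 as k → ∞.
Successive powers of (x + 2) differ by 2, so the series converges when |x + 2|² · 2/9 < 1, i.e. |x + 2| < √(9/2). So R = 3√2/2.

R = 3√2/2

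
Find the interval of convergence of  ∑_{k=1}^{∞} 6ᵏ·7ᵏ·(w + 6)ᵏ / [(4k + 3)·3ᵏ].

[-85/14, -83/14)

Ratio test: |a_{k+1}/a_k| = [(4k + 3)/(4(k+1) + 3)] · 6·7/3 → 14 as k → ∞.
Convergence for |w + 6| · 14 < 1, i.e. |w + 6| < 1/14. So R = 1/14.
Endpoint w = -83/14: the terms behave like c/k; limit comparison with the harmonic series gives divergence.
At w = -85/14: the terms alternate in sign and decrease monotonically to 0 in absolute value (size ~ c/k), so the alternating series test gives convergence.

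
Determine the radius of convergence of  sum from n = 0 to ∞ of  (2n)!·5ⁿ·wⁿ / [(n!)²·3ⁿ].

Apply the ratio test: |a_{n+1}| / |a_n| = (2n+1)·(2n+2)/(n+1)² · 5/3, which tends to 20/3 as n → ∞.
The series converges when 20/3 · |w| < 1, giving R = 3/20.

R = 3/20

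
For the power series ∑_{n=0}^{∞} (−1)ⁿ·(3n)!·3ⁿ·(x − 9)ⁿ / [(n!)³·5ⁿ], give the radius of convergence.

R = 5/81

Apply the ratio test: |a_{n+1}| / |a_n| = (3n+1)·(3n+2)·(3n+3)/(n+1)³ · 3/5, which tends to 81/5 as n → ∞.
Convergence for |x − 9| · 81/5 < 1, i.e. |x − 9| < 5/81. So R = 5/81.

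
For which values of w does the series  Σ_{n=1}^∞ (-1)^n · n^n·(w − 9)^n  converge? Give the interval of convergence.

{9}

Applying the root test, |a_n|^(1/n) = n → ∞.
The root grows without bound, so R = 0 (convergence only at w = 9).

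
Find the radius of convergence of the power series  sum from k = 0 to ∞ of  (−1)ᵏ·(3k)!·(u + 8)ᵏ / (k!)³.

R = 1/27

Ratio test: |a_{k+1}/a_k| = (3k+1)·(3k+2)·(3k+3)/(k+1)³ → 27 as k → ∞.
The series converges when 27 · |u + 8| < 1, giving R = 1/27.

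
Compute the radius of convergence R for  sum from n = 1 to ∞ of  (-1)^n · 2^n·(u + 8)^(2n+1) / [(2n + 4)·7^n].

R = √14/2

By the ratio test, |a_{n+1}/a_n| = [(2n + 4)/(2(n+1) + 4)] · 2/7 → 2/7.
Since the exponent of (u + 8) increases by 2 each term, convergence requires |u + 8|² < 7/2, hence R = √14/2.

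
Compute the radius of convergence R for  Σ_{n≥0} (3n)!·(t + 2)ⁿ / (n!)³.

Ratio test: |a_{n+1}/a_n| = (3n+1)·(3n+2)·(3n+3)/(n+1)³ → 27 as n → ∞.
Convergence for |t + 2| · 27 < 1, i.e. |t + 2| < 1/27. So R = 1/27.

R = 1/27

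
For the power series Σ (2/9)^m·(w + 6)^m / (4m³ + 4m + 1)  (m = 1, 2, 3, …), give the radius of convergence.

R = 9/2

Apply the ratio test: |a_{m+1}| / |a_m| = [(4m³ + 4m + 1)/(4(m+1)³ + 4(m+1) + 1)] · 2/9, which tends to 2/9 as m → ∞.
Hence the series converges for |w + 6| < 1/(2/9) = 9/2, so the radius of convergence is 9/2.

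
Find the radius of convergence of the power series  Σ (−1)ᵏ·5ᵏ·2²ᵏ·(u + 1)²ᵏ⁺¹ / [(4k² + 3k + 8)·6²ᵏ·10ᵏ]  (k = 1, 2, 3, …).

Ratio test: |a_{k+1}/a_k| = [(4k² + 3k + 8)/(4(k+1)² + 3(k+1) + 8)] · 5·4/(36·10) → 1/18 as k → ∞.
Since the exponent of (u + 1) increases by 2 each term, convergence requires |u + 1|² < 18, hence R = 3√2.

R = 3√2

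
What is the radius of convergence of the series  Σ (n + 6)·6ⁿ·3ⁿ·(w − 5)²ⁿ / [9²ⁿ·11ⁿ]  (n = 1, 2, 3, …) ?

R = 3√22/2

The ratio of consecutive coefficients is [((n+1) + 6)/(n + 6)] · 6·3/(81·11) → 2/99.
Successive powers of (w − 5) differ by 2, so the series converges when |w − 5|² · 2/99 < 1, i.e. |w − 5| < √(99/2). So R = 3√22/2.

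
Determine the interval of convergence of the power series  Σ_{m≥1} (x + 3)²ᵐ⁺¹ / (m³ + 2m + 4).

[-4, -2]

By the ratio test, |a_{m+1}/a_m| = (m³ + 2m + 4)/((m+1)³ + 2(m+1) + 4) → 1.
Since the exponent of (x + 3) increases by 2 each term, convergence requires |x + 3|² < 1, hence R = 1.
When x = -2, absolute convergence follows by limit comparison with Σ 1/m³.
Endpoint x = -4: the series is dominated by a constant times Σ 1/m³, which converges (p = 3 > 1).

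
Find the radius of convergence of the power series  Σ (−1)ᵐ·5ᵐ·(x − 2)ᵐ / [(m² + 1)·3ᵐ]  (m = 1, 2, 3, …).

Apply the ratio test: |a_{m+1}| / |a_m| = [(m² + 1)/((m+1)² + 1)] · 5/3, which tends to 5/3 as m → ∞.
Convergence for |x − 2| · 5/3 < 1, i.e. |x − 2| < 3/5. So R = 3/5.

R = 3/5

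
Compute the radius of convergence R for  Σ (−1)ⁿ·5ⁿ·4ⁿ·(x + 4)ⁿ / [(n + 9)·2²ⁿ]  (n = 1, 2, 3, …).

R = 1/5

By the ratio test, |a_{n+1}/a_n| = [(n + 9)/((n+1) + 9)] · 5·4/4 → 5.
The series converges when 5 · |x + 4| < 1, giving R = 1/5.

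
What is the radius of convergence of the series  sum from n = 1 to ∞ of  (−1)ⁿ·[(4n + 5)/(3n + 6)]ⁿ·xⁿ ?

R = 3/4

By the Cauchy root test, |a_n|^(1/n) = (4n + 5)/(3n + 6) → 4/3.
The series converges when 4/3 · |x| < 1, giving R = 3/4.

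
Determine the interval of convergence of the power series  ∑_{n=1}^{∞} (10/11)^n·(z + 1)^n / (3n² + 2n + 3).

[-21/10, 1/10]

By the ratio test, |a_{n+1}/a_n| = [(3n² + 2n + 3)/(3(n+1)² + 2(n+1) + 3)] · 10/11 → 10/11.
Convergence for |z + 1| · 10/11 < 1, i.e. |z + 1| < 11/10. So R = 11/10.
Check z = 1/10: the terms are on the order of 1/n², so the series converges absolutely by comparison with the p-series (p = 2 > 1).
At z = -21/10: the terms are on the order of 1/n², so the series converges absolutely by comparison with the p-series (p = 2 > 1).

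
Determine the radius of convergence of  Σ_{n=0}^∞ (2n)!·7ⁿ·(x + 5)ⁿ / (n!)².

R = 1/28

Apply the ratio test: |a_{n+1}| / |a_n| = (2n+1)·(2n+2)/(n+1)² · 7, which tends to 28 as n → ∞.
Hence the series converges for |x + 5| < 1/(28) = 1/28, so the radius of convergence is 1/28.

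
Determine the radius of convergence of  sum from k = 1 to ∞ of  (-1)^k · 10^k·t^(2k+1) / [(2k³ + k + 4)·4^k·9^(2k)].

R = 9√10/5

By the ratio test, |a_{k+1}/a_k| = [(2k³ + k + 4)/(2(k+1)³ + (k+1) + 4)] · 10/(4·81) → 5/162.
Writing y = t², the series in y has radius 162/5, so |t| < √(162/5) and R = 9√10/5.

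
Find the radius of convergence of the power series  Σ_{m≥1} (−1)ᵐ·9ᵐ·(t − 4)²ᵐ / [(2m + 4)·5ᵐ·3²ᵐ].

Apply the ratio test: |a_{m+1}| / |a_m| = [(2m + 4)/(2(m+1) + 4)] · 9/(5·9), which tends to 1/5 as m → ∞.
Successive powers of (t − 4) differ by 2, so the series converges when |t − 4|² · 1/5 < 1, i.e. |t − 4| < √(5). So R = √5.

R = √5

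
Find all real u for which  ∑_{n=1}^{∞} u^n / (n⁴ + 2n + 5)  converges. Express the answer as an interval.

[-1, 1]

By the ratio test, |a_{n+1}/a_n| = (n⁴ + 2n + 5)/((n+1)⁴ + 2(n+1) + 5) → 1.
Hence R = 1.
Check u = 1: the series is dominated by a constant times Σ 1/n⁴, which converges (p = 4 > 1).
At u = -1: the series is dominated by a constant times Σ 1/n⁴, which converges (p = 4 > 1).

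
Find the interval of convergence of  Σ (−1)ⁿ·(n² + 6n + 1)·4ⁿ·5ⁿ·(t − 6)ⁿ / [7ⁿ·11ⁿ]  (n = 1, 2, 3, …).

Apply the ratio test: |a_{n+1}| / |a_n| = [((n+1)² + 6(n+1) + 1)/(n² + 6n + 1)] · 4·5/(7·11), which tends to 20/77 as n → ∞.
Convergence for |t − 6| · 20/77 < 1, i.e. |t − 6| < 77/20. So R = 77/20.
When t = 197/20, the terms do not tend to 0, so the series diverges.
Check t = 43/20: the n-th term does not approach 0; divergence by the term test.

(43/20, 197/20)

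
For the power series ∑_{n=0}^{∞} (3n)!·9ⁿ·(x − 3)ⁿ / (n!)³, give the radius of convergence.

R = 1/243

The ratio of consecutive coefficients is (3n+1)·(3n+2)·(3n+3)/(n+1)³ · 9 → 243.
Convergence for |x − 3| · 243 < 1, i.e. |x − 3| < 1/243. So R = 1/243.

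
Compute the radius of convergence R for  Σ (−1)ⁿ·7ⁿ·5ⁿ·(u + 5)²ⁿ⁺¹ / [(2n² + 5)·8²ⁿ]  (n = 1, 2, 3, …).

R = 8√35/35

Apply the ratio test: |a_{n+1}| / |a_n| = [(2n² + 5)/(2(n+1)² + 5)] · 7·5/64, which tends to 35/64 as n → ∞.
Since the exponent of (u + 5) increases by 2 each term, convergence requires |u + 5|² < 64/35, hence R = 8√35/35.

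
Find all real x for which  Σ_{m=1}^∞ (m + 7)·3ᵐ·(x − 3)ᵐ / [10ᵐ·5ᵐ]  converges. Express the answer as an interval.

(-41/3, 59/3)

The ratio of consecutive coefficients is [((m+1) + 7)/(m + 7)] · 3/(10·5) → 3/50.
Convergence for |x − 3| · 3/50 < 1, i.e. |x − 3| < 50/3. So R = 50/3.
At x = 59/3: the terms do not tend to 0, so the series diverges.
When x = -41/3, the m-th term does not approach 0; divergence by the term test.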